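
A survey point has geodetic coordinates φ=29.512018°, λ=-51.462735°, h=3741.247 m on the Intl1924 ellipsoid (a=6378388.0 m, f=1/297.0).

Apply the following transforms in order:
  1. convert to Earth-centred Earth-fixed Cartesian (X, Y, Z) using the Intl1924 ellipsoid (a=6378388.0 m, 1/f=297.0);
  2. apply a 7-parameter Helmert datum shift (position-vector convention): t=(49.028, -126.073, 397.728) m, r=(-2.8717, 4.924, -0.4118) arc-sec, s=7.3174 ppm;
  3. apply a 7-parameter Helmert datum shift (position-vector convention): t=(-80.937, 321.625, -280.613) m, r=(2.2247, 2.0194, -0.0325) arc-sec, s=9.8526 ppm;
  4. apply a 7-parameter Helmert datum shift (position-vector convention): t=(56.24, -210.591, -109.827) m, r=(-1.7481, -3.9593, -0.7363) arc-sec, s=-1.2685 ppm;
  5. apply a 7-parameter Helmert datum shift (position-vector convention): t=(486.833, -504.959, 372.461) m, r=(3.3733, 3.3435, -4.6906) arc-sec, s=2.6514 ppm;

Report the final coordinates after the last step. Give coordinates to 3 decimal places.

start: φ=29.512018°, λ=-51.462735°, h=3741.247 m
→ ECEF (a=6378388.000, f=1/297.0): X=3463136.2241, Y=-4347951.3639, Z=3125301.7421
→ Helmert 7p (PV): X=3463276.5211, Y=-4348072.6546, Z=3125700.2001
→ Helmert 7p (PV): X=3463259.6232, Y=-4347828.1282, Z=3125369.5792
→ Helmert 7p (PV): X=3463235.9576, Y=-4348019.0791, Z=3125359.1136
→ Helmert 7p (PV): X=3463683.7573, Y=-4348665.4359, Z=3125612.6142

X=3463683.757 m, Y=-4348665.436 m, Z=3125612.614 m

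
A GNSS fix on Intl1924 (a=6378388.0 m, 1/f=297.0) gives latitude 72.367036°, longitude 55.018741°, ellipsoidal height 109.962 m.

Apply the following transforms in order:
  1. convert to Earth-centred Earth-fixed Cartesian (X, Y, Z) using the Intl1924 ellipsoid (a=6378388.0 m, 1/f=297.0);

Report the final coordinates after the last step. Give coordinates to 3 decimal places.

X=1111122.908 m, Y=1587953.196 m, Z=6056466.730 m

start: φ=72.367036°, λ=55.018741°, h=109.962 m
→ ECEF (a=6378388.000, f=1/297.0): X=1111122.9083, Y=1587953.1965, Z=6056466.7305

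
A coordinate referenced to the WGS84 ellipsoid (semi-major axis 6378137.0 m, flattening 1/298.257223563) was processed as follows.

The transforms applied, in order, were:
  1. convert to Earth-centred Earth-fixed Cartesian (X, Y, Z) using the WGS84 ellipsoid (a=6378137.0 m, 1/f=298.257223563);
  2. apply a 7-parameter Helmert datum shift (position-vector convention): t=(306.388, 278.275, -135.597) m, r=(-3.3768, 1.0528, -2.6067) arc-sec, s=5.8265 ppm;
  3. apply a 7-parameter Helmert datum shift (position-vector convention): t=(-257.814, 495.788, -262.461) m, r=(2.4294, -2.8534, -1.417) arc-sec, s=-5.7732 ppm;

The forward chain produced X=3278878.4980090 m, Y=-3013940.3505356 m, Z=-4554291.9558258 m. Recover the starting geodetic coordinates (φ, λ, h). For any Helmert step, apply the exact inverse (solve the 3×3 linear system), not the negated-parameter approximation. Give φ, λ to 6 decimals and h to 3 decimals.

φ=-45.827380°, λ=-42.595960°, h=2840.774 m

start: X=3278878.4980, Y=-3013940.3505, Z=-4554291.9558 m
→ Helmert⁻¹: X=3279112.9527, Y=-3014484.6528, Z=-4554065.6437
→ Helmert⁻¹: X=3278848.8025, Y=-3014629.3721, Z=-4553936.1308
→ geod (Bowring, a=6378137.000): φ=-45.82738000°, λ=-42.59596000°, h=2840.7740 m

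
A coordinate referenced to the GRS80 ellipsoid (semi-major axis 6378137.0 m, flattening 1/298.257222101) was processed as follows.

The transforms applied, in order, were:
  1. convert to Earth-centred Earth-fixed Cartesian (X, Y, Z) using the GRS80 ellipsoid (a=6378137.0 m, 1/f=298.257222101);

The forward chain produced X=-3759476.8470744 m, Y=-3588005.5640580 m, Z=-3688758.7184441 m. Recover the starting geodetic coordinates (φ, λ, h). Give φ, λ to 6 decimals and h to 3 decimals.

start: X=-3759476.8471, Y=-3588005.5641, Z=-3688758.7184 m
→ geod (Bowring, a=6378137.000): φ=-35.54907800°, λ=-136.33689300°, h=1993.5690 m

φ=-35.549078°, λ=-136.336893°, h=1993.569 m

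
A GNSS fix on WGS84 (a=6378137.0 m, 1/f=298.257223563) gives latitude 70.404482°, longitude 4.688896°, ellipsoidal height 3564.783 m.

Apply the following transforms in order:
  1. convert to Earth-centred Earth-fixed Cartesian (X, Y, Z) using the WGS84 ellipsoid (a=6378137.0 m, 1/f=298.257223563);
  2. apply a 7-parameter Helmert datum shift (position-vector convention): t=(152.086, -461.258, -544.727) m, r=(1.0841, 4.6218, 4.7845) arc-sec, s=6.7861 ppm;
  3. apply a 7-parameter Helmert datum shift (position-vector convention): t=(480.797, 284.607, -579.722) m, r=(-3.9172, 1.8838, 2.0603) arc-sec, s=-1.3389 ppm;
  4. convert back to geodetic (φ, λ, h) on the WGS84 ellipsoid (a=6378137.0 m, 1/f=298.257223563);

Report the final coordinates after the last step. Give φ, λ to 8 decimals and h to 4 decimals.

φ=70.39404460°, λ=4.68649438°, h=2746.4903 m

start: φ=70.404482°, λ=4.688896°, h=3564.783 m
→ ECEF (a=6378137.000, f=1/298.257223563): X=2139480.2808, Y=175479.8678, Z=5989682.4773
→ Helmert 7p (PV): X=2139777.0275, Y=175037.9470, Z=5989131.3793
→ Helmert 7p (PV): X=2140307.9094, Y=175457.4332, Z=5988520.7719
→ geod (Bowring, a=6378137.000): φ=70.39404460°, λ=4.68649438°, h=2746.4903 m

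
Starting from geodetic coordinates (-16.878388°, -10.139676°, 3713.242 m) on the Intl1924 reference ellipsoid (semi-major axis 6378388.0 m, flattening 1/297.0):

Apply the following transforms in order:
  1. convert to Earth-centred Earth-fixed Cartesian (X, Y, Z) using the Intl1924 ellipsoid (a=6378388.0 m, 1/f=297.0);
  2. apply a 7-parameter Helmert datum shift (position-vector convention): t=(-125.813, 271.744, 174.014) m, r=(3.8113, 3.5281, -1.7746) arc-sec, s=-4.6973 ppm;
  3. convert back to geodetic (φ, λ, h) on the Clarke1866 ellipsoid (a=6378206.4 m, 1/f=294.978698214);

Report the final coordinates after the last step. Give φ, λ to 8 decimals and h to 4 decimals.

φ=-16.87922583°, λ=-10.13760563°, h=3662.6152 m

start: φ=-16.878388°, λ=-10.139676°, h=3713.242 m
→ ECEF (a=6378388.000, f=1/297.0): X=6013498.7851, Y=-1075464.1475, Z=-1841058.9960
→ Helmert 7p (PV): X=6013303.9816, Y=-1075205.0703, Z=-1840999.0646
→ geod (Bowring, a=6378206.400): φ=-16.87922583°, λ=-10.13760563°, h=3662.6152 m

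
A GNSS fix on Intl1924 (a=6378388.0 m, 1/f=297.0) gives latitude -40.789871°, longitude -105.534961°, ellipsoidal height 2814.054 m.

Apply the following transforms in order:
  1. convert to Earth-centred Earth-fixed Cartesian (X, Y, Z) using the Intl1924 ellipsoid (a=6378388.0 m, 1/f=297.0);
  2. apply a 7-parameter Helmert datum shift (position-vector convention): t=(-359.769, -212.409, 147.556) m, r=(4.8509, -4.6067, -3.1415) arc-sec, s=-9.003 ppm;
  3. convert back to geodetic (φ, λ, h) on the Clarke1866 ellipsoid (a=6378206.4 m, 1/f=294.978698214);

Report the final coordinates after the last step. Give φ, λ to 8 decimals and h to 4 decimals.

φ=-40.79004395°, λ=-105.53851733°, h=3132.8212 m

start: φ=-40.789871°, λ=-105.534961°, h=2814.054 m
→ ECEF (a=6378388.000, f=1/297.0): X=-1295802.1440, Y=-4661464.4940, Z=-4146692.3907
→ Helmert 7p (PV): X=-1296128.6313, Y=-4661517.6801, Z=-4146646.0686
→ geod (Bowring, a=6378206.400): φ=-40.79004395°, λ=-105.53851733°, h=3132.8212 m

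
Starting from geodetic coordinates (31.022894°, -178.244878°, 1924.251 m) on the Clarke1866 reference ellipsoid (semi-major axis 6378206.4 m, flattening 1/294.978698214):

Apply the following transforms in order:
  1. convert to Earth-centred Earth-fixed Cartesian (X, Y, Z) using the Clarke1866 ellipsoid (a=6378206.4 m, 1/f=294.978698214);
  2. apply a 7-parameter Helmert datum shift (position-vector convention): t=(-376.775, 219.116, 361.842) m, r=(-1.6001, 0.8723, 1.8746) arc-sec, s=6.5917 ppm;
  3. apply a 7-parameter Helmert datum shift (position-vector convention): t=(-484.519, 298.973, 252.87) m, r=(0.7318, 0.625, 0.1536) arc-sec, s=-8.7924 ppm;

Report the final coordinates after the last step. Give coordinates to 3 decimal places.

X=-5470702.543 m, Y=-167130.920 m, Z=3269532.080 m

start: φ=31.022894°, λ=-178.244878°, h=1924.251 m
→ ECEF (a=6378206.400, f=1/294.978698214): X=-5469878.6681, Y=-167609.3500, Z=3268884.1517
→ Helmert 7p (PV): X=-5470276.1513, Y=-167415.6926, Z=3269291.9739
→ Helmert 7p (PV): X=-5470702.5427, Y=-167130.9201, Z=3269532.0802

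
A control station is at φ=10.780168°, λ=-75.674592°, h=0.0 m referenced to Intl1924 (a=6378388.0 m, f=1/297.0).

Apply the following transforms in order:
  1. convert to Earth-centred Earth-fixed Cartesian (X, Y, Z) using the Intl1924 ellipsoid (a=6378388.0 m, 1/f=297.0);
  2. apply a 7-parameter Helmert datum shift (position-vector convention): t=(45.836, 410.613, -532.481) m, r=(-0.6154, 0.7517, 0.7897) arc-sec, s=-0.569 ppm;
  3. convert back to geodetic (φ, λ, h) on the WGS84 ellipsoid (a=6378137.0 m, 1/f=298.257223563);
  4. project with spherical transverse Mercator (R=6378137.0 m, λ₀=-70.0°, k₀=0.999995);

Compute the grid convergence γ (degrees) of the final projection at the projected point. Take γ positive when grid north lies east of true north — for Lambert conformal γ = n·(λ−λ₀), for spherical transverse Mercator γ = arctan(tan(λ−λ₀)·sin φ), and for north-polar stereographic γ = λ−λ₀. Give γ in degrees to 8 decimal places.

start: φ=10.780168°, λ=-75.674592°, h=0.000 m
→ ECEF (a=6378388.000, f=1/297.0): X=1550526.6779, Y=-6071707.7376, Z=1185141.0686
→ Helmert 7p (PV): X=1550599.1967, Y=-6071284.1975, Z=1184620.3778
→ geod (Bowring, a=6378137.000): φ=10.77590457°, λ=-75.67299131°, h=-235.0586 m
→ into tm (λ₀=-70.0°): φ=10.77590457°, λ−λ₀=-5.67299131°
convergence γ = -1.06402637°

-1.06402637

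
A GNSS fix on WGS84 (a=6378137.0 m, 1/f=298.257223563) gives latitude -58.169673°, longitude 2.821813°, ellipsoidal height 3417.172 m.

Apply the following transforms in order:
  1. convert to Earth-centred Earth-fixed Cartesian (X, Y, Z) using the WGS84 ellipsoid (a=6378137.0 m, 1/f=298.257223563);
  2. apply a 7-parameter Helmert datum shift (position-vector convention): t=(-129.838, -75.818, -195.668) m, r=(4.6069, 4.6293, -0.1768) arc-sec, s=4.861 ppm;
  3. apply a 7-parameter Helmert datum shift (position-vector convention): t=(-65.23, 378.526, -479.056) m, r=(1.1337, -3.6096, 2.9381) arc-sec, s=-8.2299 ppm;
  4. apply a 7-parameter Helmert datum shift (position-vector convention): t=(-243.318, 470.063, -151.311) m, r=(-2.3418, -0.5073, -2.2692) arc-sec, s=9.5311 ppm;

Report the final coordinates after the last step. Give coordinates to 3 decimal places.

X=3369302.124 m, Y=166964.233 m, Z=-5399496.638 m

start: φ=-58.169673°, λ=2.821813°, h=3417.172 m
→ ECEF (a=6378137.000, f=1/298.257223563): X=3369733.5425, Y=166093.4448, Z=-5398631.6867
→ Helmert 7p (PV): X=3369499.0624, Y=166136.1241, Z=-5398925.5167
→ Helmert 7p (PV): X=3369498.2149, Y=166590.9527, Z=-5399300.2617
→ Helmert 7p (PV): X=3369302.1241, Y=166964.2331, Z=-5399496.6382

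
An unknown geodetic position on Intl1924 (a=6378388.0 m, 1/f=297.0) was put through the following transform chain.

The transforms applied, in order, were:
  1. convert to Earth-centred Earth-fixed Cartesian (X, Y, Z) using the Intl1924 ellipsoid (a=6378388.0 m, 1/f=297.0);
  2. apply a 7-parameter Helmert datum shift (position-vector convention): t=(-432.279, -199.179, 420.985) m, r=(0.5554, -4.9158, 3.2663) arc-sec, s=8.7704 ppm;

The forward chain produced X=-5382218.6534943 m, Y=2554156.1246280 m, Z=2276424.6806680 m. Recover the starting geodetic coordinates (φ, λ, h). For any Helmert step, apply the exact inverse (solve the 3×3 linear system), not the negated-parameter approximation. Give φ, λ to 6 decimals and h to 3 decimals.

φ=21.040106°, λ=154.608414°, h=1493.686 m

start: X=-5382218.6535, Y=2554156.1246, Z=2276424.6807 m
→ Helmert⁻¹: X=-5381644.4788, Y=2554424.2507, Z=2276105.1141
→ geod (Bowring, a=6378388.000): φ=21.04010600°, λ=154.60841400°, h=1493.6860 m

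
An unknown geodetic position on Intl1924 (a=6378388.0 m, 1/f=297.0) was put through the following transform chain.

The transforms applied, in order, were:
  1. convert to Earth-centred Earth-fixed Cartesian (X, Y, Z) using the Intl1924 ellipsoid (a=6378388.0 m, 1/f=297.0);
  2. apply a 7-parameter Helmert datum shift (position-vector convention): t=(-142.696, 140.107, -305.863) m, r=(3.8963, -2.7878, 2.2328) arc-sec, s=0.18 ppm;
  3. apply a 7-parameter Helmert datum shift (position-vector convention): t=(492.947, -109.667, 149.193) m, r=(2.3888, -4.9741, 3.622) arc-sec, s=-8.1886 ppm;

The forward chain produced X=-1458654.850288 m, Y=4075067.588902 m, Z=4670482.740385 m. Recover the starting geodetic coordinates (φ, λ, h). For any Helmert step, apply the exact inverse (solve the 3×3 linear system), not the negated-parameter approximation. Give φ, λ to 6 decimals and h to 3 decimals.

start: X=-1458654.8503, Y=4075067.5889, Z=4670482.7404 m
→ Helmert⁻¹: X=-1458975.5576, Y=4075290.3342, Z=4670359.7777
→ Helmert⁻¹: X=-1458725.3585, Y=4075253.5111, Z=4670607.5349
→ geod (Bowring, a=6378388.000): φ=47.36995100°, λ=109.69468300°, h=1091.9890 m

φ=47.369951°, λ=109.694683°, h=1091.989 m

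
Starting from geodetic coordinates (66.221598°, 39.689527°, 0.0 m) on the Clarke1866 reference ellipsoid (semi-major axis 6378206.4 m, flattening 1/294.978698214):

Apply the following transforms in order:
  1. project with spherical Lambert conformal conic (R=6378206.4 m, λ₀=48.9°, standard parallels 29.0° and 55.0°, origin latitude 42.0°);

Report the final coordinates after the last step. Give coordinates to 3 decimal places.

start: φ=66.221598°, λ=39.689527°, h=0.000 m
→ lcc (R=6378206.4, λ₀=48.9°): E=-446883.8122, N=2739010.2510

E=-446883.812 m, N=2739010.251 m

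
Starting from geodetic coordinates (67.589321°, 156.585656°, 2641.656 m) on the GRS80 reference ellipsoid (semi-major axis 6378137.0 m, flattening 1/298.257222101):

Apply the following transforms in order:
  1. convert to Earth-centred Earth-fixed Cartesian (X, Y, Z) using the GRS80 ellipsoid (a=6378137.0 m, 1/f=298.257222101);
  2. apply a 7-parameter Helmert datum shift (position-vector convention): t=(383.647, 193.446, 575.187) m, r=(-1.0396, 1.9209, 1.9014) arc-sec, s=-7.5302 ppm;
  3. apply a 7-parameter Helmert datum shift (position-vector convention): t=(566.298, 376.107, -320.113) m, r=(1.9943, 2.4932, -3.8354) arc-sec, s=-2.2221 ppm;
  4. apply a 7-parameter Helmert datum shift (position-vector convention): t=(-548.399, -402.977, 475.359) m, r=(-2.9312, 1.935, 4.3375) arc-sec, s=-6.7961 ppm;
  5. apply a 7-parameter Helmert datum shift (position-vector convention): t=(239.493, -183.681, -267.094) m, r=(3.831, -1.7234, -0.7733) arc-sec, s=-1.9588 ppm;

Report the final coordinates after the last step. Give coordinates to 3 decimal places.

start: φ=67.589321°, λ=156.585656°, h=2641.656 m
→ ECEF (a=6378137.000, f=1/298.257222101): X=-2238721.9387, Y=969446.9824, Z=5876224.5377
→ Helmert 7p (PV): X=-2238275.6466, Y=969642.1080, Z=5876771.4380
→ Helmert 7p (PV): X=-2237615.3103, Y=970000.8597, Z=5876474.6962
→ Helmert 7p (PV): X=-2238113.7724, Y=969627.7456, Z=5876917.3249
→ Helmert 7p (PV): X=-2237915.3634, Y=969341.4031, Z=5876638.0282

X=-2237915.363 m, Y=969341.403 m, Z=5876638.028 m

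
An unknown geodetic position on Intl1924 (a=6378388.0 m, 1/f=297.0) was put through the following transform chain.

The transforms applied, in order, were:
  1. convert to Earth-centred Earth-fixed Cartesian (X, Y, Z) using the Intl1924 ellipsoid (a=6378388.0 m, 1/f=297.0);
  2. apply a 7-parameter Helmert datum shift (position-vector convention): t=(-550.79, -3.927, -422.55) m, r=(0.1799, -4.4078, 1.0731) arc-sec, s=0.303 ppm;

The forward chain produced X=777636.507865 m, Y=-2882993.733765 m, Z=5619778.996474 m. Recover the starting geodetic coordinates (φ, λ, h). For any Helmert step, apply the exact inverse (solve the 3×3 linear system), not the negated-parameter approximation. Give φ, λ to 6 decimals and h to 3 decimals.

φ=62.176552°, λ=-74.892548°, h=2641.721 m

start: X=777636.5079, Y=-2882993.7338, Z=5619778.9965 m
→ Helmert⁻¹: X=778292.1644, Y=-2882988.0805, Z=5620185.7262
→ geod (Bowring, a=6378388.000): φ=62.17655200°, λ=-74.89254800°, h=2641.7210 m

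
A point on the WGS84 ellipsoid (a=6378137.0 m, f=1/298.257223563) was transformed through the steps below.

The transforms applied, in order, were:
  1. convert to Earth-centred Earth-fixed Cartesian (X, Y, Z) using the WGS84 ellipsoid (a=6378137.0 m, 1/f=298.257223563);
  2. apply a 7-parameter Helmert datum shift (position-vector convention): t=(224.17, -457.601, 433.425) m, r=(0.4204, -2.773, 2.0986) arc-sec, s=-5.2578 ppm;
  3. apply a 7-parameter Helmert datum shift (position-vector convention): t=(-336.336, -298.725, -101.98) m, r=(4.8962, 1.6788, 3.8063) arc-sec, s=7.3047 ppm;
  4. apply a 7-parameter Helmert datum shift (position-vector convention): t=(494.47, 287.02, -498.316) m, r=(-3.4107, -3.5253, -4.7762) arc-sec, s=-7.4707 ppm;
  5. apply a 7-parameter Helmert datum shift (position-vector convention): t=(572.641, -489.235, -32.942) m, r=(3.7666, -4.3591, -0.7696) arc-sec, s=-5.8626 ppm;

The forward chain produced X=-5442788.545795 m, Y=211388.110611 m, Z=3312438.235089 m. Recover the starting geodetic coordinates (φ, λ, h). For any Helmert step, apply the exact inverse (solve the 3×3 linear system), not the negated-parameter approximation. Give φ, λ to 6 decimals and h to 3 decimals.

φ=31.475542°, λ=177.765053°, h=3700.335 m

start: X=-5442788.5458, Y=211388.1106, Z=3312438.2351 m
→ Helmert⁻¹: X=-5443323.8830, Y=211918.7694, Z=3312601.7636
→ Helmert⁻¹: X=-5443807.2921, Y=211452.4896, Z=3313221.3683
→ Helmert⁻¹: X=-5443454.2493, Y=211928.7665, Z=3313249.8104
→ Helmert⁻¹: X=-5443660.3414, Y=212449.6218, Z=3312906.5546
→ geod (Bowring, a=6378137.000): φ=31.47554200°, λ=177.76505300°, h=3700.3350 m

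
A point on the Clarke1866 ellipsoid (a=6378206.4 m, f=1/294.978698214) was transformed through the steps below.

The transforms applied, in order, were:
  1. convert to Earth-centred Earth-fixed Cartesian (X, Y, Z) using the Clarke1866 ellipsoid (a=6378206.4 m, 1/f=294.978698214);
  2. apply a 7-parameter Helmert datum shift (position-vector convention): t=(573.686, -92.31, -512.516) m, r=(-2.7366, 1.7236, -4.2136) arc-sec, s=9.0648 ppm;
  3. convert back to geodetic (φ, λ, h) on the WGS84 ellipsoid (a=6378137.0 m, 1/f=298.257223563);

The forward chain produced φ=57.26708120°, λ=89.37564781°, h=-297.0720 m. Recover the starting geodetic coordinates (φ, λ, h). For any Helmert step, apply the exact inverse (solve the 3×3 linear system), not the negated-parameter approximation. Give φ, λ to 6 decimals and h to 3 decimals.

φ=57.271630°, λ=89.387070°, h=221.994 m

start: φ=57.267081°, λ=89.375648°, h=-297.072 m
→ ECEF (a=6378137.000, f=1/298.257223563): X=37668.5215, Y=3456641.8060, Z=5341791.0774
→ Helmert⁻¹: X=36979.2452, Y=3456632.6586, Z=5342301.3365
→ geod (Bowring, a=6378206.400): φ=57.27163000°, λ=89.38707000°, h=221.9940 m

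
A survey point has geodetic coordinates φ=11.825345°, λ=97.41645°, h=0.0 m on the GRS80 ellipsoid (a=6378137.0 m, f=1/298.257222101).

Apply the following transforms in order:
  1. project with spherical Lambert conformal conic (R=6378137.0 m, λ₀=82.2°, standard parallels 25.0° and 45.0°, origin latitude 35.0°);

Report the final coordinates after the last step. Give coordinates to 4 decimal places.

E=1759164.8721 m, N=-2474954.8356 m

start: φ=11.825345°, λ=97.416450°, h=0.000 m
→ lcc (R=6378137.0, λ₀=82.2°): E=1759164.8721, N=-2474954.8356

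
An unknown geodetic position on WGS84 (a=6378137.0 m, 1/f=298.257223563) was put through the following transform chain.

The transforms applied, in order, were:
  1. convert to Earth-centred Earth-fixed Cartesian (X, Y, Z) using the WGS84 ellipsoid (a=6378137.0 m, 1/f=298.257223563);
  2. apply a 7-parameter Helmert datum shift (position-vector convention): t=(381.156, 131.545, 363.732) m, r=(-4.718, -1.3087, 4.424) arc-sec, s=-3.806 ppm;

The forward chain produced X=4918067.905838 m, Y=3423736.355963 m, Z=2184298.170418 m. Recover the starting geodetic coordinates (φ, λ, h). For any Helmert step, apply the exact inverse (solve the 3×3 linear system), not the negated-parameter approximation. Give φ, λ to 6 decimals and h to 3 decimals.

start: X=4918067.9058, Y=3423736.3560, Z=2184298.1704 m
→ Helmert⁻¹: X=4917792.7505, Y=3423462.4081, Z=2183989.8549
→ geod (Bowring, a=6378137.000): φ=20.14991900°, λ=34.84324300°, h=2045.4300 m

φ=20.149919°, λ=34.843243°, h=2045.430 m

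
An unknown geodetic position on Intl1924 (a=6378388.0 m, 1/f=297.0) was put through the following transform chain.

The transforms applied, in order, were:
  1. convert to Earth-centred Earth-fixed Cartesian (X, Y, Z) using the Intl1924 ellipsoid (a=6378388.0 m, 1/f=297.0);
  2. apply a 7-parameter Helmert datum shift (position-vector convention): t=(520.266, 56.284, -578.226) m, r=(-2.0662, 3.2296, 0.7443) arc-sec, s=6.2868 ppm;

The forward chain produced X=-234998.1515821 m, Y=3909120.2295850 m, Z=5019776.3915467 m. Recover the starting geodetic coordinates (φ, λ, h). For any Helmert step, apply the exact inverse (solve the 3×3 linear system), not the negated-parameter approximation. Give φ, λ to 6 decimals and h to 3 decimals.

φ=52.231543°, λ=93.448849°, h=2068.875 m

start: X=-234998.1516, Y=3909120.2296, Z=5019776.3915 m
→ Helmert⁻¹: X=-235581.4379, Y=3908989.9303, Z=5020358.5244
→ geod (Bowring, a=6378388.000): φ=52.23154300°, λ=93.44884900°, h=2068.8750 m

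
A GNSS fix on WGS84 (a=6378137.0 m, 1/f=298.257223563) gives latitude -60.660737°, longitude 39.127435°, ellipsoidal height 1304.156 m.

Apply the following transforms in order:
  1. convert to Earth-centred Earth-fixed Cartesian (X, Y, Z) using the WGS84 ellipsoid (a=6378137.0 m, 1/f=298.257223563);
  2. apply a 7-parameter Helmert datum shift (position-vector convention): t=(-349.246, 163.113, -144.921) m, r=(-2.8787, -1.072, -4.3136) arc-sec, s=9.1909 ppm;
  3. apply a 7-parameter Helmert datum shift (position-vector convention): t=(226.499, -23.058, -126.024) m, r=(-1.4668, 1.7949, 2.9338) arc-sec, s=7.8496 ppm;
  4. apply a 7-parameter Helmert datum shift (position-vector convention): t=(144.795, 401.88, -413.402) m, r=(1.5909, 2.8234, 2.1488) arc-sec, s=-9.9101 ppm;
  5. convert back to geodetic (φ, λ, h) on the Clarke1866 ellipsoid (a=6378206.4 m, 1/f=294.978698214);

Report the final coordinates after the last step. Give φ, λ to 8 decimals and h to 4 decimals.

φ=-60.66400465°, λ=39.13512956°, h=2233.7049 m

start: φ=-60.660737°, λ=39.127435°, h=1304.156 m
→ ECEF (a=6378137.000, f=1/298.257223563): X=2431010.3506, Y=1977562.1044, Z=-5538054.5374
→ Helmert 7p (PV): X=2430753.5874, Y=1977615.2614, Z=-5538265.3233
→ Helmert 7p (PV): X=2430922.8442, Y=1977602.9166, Z=-5538470.0362
→ Helmert 7p (PV): X=2430947.1356, Y=1978053.2399, Z=-5538846.5733
→ geod (Bowring, a=6378206.400): φ=-60.66400465°, λ=39.13512956°, h=2233.7049 m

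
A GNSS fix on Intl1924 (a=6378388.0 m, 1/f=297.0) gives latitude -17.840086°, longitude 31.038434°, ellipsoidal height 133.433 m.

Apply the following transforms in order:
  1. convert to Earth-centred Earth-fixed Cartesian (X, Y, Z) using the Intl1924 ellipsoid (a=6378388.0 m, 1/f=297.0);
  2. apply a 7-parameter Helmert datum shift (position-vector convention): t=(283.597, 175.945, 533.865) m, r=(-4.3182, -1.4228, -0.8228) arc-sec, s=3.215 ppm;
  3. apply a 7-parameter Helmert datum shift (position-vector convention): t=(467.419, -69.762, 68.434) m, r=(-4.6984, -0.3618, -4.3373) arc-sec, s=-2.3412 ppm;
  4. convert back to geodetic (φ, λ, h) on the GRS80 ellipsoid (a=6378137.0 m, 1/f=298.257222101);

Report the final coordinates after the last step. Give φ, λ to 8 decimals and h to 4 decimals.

start: φ=-17.840086°, λ=31.038434°, h=133.433 m
→ ECEF (a=6378388.000, f=1/297.0): X=5204101.8842, Y=3131693.0426, Z=-1941608.4908
→ Helmert 7p (PV): X=5204428.0981, Y=3131817.6483, Z=-1941110.5333
→ Helmert 7p (PV): X=5204952.5924, Y=3131586.9011, Z=-1941099.7638
→ geod (Bowring, a=6378137.000): φ=-17.83336510°, λ=31.03343882°, h=861.8544 m

φ=-17.83336510°, λ=31.03343882°, h=861.8544 m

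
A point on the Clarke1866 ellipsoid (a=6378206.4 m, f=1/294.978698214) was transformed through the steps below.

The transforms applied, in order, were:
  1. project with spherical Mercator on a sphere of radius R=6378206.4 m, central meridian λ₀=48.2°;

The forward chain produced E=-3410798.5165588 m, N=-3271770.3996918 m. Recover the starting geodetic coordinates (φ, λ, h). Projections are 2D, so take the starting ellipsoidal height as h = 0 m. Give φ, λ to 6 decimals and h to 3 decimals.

start: E=-3410798.5166, N=-3271770.3997 m
→ merc⁻¹: φ=-28.18038100°, λ=17.56060900°

φ=-28.180381°, λ=17.560609°, h=0.000 m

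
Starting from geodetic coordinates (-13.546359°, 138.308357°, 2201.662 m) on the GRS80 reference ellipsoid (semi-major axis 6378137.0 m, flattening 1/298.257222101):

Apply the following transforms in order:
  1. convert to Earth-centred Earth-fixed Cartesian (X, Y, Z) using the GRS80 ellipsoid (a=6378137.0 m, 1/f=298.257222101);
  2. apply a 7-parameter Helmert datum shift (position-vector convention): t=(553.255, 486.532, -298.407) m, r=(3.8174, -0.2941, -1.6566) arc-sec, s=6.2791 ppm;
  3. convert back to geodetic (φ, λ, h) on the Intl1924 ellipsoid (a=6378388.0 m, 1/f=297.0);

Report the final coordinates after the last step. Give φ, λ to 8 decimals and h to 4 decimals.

φ=-13.54889587°, λ=138.30094056°, h=1978.5169 m

start: φ=-13.546359°, λ=138.308357°, h=2201.662 m
→ ECEF (a=6378137.000, f=1/298.257222101): X=-4632731.1932, Y=4126400.9699, Z=-1484751.2256
→ Helmert 7p (PV): X=-4632171.7695, Y=4126978.0985, Z=-1484989.1921
→ geod (Bowring, a=6378388.000): φ=-13.54889587°, λ=138.30094056°, h=1978.5169 m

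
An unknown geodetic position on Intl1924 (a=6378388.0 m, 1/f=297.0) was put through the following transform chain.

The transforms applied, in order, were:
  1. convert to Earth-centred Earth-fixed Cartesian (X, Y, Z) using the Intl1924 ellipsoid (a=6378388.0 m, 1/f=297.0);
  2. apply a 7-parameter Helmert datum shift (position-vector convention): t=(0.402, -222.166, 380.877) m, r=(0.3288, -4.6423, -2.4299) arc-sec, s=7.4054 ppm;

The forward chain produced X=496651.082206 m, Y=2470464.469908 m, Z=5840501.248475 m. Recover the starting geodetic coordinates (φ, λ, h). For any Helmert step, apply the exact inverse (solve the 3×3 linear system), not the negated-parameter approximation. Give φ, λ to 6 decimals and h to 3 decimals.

start: X=496651.0822, Y=2470464.4699, Z=5840501.2485 m
→ Helmert⁻¹: X=496749.3359, Y=2470683.5010, Z=5840062.0048
→ geod (Bowring, a=6378388.000): φ=66.79891000°, λ=78.63182200°, h=341.1900 m

φ=66.798910°, λ=78.631822°, h=341.190 m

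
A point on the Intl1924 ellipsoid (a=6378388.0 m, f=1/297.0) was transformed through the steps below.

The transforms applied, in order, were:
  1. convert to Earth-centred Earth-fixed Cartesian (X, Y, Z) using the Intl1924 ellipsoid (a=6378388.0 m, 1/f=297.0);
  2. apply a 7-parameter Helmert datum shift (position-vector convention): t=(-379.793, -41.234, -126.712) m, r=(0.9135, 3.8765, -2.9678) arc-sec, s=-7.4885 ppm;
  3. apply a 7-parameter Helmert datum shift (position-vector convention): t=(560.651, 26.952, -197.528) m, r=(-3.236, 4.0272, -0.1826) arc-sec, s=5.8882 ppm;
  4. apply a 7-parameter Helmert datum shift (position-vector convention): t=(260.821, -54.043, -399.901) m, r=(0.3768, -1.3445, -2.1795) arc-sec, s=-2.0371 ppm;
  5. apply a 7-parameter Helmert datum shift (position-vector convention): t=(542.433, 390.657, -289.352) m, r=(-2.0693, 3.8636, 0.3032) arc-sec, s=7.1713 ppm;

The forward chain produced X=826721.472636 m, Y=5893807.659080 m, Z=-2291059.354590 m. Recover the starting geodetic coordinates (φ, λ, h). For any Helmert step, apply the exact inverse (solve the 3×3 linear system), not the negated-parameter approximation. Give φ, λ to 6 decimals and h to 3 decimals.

start: X=826721.4726, Y=5893807.6591, Z=-2291059.3546 m
→ Helmert⁻¹: X=826224.6852, Y=5893396.5051, Z=-2290678.9747
→ Helmert⁻¹: X=825888.3445, Y=5893467.0965, Z=-2290299.8887
→ Helmert⁻¹: X=825362.3271, Y=5893442.1002, Z=-2289980.3017
→ Helmert⁻¹: X=825706.5414, Y=5893529.2070, Z=-2289881.3204
→ geod (Bowring, a=6378388.000): φ=-21.17574100°, λ=82.02455000°, h=837.5690 m

φ=-21.175741°, λ=82.024550°, h=837.569 m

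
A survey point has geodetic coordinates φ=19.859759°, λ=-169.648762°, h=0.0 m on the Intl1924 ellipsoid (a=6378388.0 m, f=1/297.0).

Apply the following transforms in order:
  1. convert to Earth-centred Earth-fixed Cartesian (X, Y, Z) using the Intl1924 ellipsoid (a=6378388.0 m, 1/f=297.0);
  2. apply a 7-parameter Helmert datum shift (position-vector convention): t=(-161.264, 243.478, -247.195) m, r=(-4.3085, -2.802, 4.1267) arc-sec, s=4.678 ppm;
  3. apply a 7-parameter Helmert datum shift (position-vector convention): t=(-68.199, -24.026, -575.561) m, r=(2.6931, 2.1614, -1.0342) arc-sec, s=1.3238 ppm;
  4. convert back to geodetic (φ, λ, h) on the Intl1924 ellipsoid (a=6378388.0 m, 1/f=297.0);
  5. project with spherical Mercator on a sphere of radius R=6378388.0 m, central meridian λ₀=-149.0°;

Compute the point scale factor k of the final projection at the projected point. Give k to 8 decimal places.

start: φ=19.859759°, λ=-169.648762°, h=0.000 m
→ ECEF (a=6378388.000, f=1/297.0): X=-5903700.5207, Y=-1078338.9815, Z=2153128.3527
→ Helmert 7p (PV): X=-5903897.0773, Y=-1078173.6875, Z=2152833.5557
→ Helmert 7p (PV): X=-5903955.9387, Y=-1078197.6475, Z=2152308.6330
→ geod (Bowring, a=6378388.000): φ=19.85210158°, λ=-169.65052746°, h=-65.9822 m
→ into merc (λ₀=-149.0°): φ=19.85210158°, λ−λ₀=-20.65052746°
scale k = 1.06318243

1.06318243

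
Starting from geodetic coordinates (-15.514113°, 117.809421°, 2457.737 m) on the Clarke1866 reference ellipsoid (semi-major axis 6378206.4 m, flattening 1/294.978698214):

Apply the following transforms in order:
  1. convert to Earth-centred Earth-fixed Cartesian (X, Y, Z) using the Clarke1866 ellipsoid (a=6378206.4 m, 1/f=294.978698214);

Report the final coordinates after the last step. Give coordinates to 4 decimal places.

start: φ=-15.514113°, λ=117.809421°, h=2457.737 m
→ ECEF (a=6378206.400, f=1/294.978698214): X=-2869018.6737, Y=5439410.0132, Z=-1695535.7728

X=-2869018.6737 m, Y=5439410.0132 m, Z=-1695535.7728 m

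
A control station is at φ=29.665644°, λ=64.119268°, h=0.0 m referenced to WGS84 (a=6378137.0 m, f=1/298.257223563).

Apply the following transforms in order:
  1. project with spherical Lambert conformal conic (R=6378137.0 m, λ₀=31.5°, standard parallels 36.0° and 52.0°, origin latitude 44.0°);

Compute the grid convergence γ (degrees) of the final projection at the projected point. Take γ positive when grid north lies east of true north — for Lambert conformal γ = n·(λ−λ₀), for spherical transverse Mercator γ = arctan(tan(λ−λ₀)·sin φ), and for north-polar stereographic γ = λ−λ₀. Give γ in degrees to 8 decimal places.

22.73379523

start: φ=29.665644°, λ=64.119268°, h=0.000 m
→ into lcc (λ₀=31.5°): φ=29.66564400°, λ−λ₀=32.61926800°
convergence γ = 22.73379523°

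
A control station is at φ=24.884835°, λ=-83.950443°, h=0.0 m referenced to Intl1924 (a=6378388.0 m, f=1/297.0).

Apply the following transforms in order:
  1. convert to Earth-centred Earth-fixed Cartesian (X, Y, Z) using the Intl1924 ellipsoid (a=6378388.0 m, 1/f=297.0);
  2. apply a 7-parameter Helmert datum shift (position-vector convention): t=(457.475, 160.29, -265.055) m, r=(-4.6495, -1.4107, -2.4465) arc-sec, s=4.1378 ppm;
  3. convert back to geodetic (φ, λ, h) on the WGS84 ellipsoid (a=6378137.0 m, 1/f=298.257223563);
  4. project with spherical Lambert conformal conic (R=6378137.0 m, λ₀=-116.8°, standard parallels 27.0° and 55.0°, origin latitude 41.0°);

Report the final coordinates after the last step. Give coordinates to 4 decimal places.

start: φ=24.884835°, λ=-83.950443°, h=0.000 m
→ ECEF (a=6378388.000, f=1/297.0): X=610161.7626, Y=-5757394.3794, Z=2667542.9175
→ Helmert 7p (PV): X=610535.2297, Y=-5757205.0190, Z=2667422.8537
→ geod (Bowring, a=6378137.000): φ=24.88378915°, λ=-83.94657006°, h=49.2391 m
→ lcc (R=6378137.0, λ₀=-116.8°): E=3268518.0844, N=-1136046.9971

E=3268518.0844 m, N=-1136046.9971 m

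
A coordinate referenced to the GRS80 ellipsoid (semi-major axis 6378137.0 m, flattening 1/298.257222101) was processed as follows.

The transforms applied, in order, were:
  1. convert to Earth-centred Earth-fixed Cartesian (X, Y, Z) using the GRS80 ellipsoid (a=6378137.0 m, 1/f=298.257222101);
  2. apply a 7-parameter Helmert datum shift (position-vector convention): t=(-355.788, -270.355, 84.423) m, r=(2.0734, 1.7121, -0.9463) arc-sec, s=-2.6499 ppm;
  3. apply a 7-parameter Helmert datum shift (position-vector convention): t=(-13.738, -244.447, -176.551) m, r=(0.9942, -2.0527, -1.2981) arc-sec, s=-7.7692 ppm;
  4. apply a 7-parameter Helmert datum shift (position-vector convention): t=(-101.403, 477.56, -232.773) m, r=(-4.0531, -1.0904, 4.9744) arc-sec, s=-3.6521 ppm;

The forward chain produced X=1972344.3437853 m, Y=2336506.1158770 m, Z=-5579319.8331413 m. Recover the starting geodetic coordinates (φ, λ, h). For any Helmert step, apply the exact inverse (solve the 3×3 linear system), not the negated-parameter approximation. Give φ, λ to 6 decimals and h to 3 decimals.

start: X=1972344.3438, Y=2336506.1159, Z=-5579319.8331 m
→ Helmert⁻¹: X=1972479.7958, Y=2336099.1465, Z=-5579071.9586
→ Helmert⁻¹: X=1972438.6345, Y=2336347.2677, Z=-5578969.6420
→ Helmert⁻¹: X=1972835.2396, Y=2336576.7839, Z=-5579075.9610
→ geod (Bowring, a=6378137.000): φ=-61.43350500°, λ=49.82468900°, h=539.5760 m

φ=-61.433505°, λ=49.824689°, h=539.576 m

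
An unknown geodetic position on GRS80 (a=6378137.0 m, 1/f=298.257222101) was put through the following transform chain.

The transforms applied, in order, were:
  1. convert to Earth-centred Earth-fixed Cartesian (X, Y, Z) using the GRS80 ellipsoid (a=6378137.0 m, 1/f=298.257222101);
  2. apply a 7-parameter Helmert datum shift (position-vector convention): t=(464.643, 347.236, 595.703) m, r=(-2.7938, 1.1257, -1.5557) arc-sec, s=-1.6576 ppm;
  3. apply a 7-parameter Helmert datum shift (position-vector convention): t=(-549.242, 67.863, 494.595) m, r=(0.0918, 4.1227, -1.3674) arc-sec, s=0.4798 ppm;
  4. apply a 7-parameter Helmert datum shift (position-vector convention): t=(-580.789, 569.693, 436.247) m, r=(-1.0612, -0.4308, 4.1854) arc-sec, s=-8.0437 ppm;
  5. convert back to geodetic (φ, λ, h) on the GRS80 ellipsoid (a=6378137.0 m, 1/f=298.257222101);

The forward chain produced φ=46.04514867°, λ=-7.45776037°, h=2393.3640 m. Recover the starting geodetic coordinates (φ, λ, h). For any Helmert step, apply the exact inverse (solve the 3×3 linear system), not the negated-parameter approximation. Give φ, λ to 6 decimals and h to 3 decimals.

start: φ=46.045149°, λ=-7.457760°, h=2393.364 m
→ ECEF (a=6378137.000, f=1/298.257222101): X=4398841.9851, Y=-575819.7287, Z=4570455.1110
→ Helmert⁻¹: X=4399456.0088, Y=-576506.8413, Z=4570043.4695
→ Helmert⁻¹: X=4399915.6266, Y=-576543.2254, Z=4569634.8816
→ Helmert⁻¹: X=4399437.6915, Y=-576920.1227, Z=4569062.9481
→ geod (Bowring, a=6378137.000): φ=46.03170800°, λ=-7.47085100°, h=1900.5310 m

φ=46.031708°, λ=-7.470851°, h=1900.531 m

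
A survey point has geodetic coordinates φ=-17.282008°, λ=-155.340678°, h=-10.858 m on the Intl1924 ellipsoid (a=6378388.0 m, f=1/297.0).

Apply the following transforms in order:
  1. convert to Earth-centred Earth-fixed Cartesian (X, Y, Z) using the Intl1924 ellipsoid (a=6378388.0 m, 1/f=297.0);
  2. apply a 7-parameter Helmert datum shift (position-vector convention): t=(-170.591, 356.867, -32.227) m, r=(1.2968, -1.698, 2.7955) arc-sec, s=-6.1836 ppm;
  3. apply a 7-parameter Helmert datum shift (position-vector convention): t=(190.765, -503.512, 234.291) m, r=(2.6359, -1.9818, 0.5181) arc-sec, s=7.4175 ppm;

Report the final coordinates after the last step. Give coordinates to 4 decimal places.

start: φ=-17.282008°, λ=-155.340678°, h=-10.858 m
→ ECEF (a=6378388.000, f=1/297.0): X=-5536644.3242, Y=-2541811.0167, Z=-1882676.7432
→ Helmert 7p (PV): X=-5536730.7316, Y=-2541501.6332, Z=-1882758.8870
→ Helmert 7p (PV): X=-5536556.5617, Y=-2542013.8439, Z=-1882624.2375

X=-5536556.5617 m, Y=-2542013.8439 m, Z=-1882624.2375 m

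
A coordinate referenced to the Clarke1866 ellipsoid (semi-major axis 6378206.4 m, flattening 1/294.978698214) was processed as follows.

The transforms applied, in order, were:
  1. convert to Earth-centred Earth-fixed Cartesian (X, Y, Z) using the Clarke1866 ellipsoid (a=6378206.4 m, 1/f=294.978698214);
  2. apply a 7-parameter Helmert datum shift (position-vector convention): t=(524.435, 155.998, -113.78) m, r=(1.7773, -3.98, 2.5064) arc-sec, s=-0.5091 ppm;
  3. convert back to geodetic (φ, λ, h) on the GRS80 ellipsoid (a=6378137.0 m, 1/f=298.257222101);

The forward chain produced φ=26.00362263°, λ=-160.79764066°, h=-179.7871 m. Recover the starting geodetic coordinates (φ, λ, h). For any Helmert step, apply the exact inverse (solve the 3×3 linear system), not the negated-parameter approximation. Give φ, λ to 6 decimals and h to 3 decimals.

start: φ=26.003623°, λ=-160.797641°, h=-179.787 m
→ ECEF (a=6378137.000, f=1/298.257222101): X=-5416850.9847, Y=-1886597.2017, Z=2779343.8430
→ Helmert⁻¹: X=-5417347.4696, Y=-1886664.3816, Z=2779579.8256
→ geod (Bowring, a=6378206.400): φ=26.00528300°, λ=-160.79863800°, h=341.1410 m

φ=26.005283°, λ=-160.798638°, h=341.141 m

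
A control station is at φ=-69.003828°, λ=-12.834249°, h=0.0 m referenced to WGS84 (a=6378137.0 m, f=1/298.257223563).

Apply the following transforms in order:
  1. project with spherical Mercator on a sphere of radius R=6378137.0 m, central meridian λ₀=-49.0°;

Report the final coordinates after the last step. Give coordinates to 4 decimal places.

E=4025952.9855 m, N=-10751975.7260 m

start: φ=-69.003828°, λ=-12.834249°, h=0.000 m
→ merc (R=6378137.0, λ₀=-49.0°): E=4025952.9855, N=-10751975.7260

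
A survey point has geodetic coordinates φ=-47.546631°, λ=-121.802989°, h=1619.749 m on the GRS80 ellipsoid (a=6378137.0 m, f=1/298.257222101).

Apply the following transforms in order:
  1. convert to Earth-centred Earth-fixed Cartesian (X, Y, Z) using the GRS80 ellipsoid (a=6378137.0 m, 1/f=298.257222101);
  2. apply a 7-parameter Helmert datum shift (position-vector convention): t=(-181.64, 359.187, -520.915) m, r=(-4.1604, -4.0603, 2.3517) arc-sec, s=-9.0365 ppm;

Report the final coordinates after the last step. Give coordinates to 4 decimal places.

X=-2273578.3328 m, Y=-3666163.7663 m, Z=-4684643.2590 m

start: φ=-47.546631°, λ=-121.802989°, h=1619.749 m
→ ECEF (a=6378137.000, f=1/298.257222101): X=-2273551.2467, Y=-3666435.6835, Z=-4684193.8706
→ Helmert 7p (PV): X=-2273578.3328, Y=-3666163.7663, Z=-4684643.2590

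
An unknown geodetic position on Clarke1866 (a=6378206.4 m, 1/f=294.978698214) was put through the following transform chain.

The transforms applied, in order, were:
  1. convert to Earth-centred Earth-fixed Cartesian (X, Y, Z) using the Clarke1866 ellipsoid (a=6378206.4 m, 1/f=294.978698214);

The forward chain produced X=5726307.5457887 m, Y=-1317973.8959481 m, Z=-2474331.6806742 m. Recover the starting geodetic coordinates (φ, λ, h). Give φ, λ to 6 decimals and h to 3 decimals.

φ=-22.974941°, λ=-12.961537°, h=797.252 m

start: X=5726307.5458, Y=-1317973.8959, Z=-2474331.6807 m
→ geod (Bowring, a=6378206.400): φ=-22.97494100°, λ=-12.96153700°, h=797.2520 m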